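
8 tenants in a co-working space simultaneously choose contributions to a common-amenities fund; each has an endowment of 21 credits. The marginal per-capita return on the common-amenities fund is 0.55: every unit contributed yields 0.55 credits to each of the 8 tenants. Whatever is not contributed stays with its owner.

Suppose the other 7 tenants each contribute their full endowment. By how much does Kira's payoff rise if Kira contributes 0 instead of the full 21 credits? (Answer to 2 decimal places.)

9.45 credits

Switching from a contribution of 21 to 0 lets Kira keep an extra 21 credits, but lowers the common-amenities fund by 21, which costs Kira their own share of that drop: 0.55 × 21 = 11.55.
Net gain = 21 − 11.55 = 9.45. The private return per contributed unit (0.55) is below 1, so free-riding is indeed the best response regardless of what the others do.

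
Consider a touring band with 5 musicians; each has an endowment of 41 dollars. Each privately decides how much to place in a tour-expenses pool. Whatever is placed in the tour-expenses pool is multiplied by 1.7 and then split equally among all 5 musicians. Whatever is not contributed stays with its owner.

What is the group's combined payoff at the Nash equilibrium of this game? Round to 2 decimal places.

205.00 dollars

Each contributed unit returns 1.7/5 = 0.3400 to its contributor — below 1 — so contributing 0 is dominant for every player. At the Nash equilibrium everyone keeps their 41, and the group total is 5 × 41 = 205.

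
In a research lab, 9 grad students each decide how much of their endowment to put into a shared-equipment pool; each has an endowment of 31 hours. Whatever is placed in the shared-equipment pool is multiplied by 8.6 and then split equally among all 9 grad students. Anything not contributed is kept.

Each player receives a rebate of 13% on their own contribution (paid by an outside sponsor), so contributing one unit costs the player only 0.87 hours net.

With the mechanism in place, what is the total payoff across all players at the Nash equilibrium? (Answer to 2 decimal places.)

2435.67 hours

The effective private return per unit is now (8.6/9) / 0.87 = 1.0983 > 1, so every player's dominant strategy flips to full contribution.
At the Nash equilibrium everyone contributes 31. Group total payoff = 9 × (31 × 0.13 + 8.6 × 31) = 2435.67.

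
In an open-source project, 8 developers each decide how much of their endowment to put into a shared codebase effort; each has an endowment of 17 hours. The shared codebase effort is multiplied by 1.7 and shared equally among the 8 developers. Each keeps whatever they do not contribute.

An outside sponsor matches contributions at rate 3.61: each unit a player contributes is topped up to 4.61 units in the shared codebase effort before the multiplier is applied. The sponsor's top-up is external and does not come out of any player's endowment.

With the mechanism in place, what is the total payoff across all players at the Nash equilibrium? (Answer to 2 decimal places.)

136.00 hours

Even with the mechanism, each unit contributed returns only 1.7 × 4.61 / 8 = 0.9796 per unit of net cost, so contributing nothing is still dominant.
Everyone keeps their endowment and the group total is 8 × 17 = 136.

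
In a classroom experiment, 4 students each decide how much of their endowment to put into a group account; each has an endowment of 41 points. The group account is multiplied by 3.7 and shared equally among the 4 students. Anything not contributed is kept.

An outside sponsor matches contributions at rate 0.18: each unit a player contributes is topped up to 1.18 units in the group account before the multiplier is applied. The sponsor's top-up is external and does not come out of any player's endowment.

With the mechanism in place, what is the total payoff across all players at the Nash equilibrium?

716.02 points

The effective private return per unit is now 3.7 × 1.18 / 4 = 1.0915 > 1, so every player's dominant strategy flips to full contribution.
So the Nash equilibrium is full contribution by all 4; the group earns 3.7 × 1.18 × 164 = 716.02.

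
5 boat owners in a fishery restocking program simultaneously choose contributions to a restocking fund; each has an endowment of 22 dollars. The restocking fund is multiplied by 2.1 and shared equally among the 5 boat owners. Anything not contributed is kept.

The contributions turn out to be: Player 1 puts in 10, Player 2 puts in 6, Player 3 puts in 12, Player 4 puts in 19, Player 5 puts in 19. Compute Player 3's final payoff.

Total contributed: 10 + 6 + 12 + 19 + 19 = 66.
Each receives 2.1 × 66 / 5 = 27.72 from the restocking fund.
Player 3 keeps 22 − 12 = 10, so Player 3's payoff is 10 + 27.72 = 37.72.

37.72 dollars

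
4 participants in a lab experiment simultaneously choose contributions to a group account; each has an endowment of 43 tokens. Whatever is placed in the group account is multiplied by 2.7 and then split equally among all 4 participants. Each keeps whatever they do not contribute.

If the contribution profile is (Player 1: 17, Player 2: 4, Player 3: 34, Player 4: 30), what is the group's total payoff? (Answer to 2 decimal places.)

316.50 tokens

Total contributed: 17 + 4 + 34 + 30 = 85; total kept: 4 × 43 − 85 = 87.
The group account pays out 2.7 × 85 = 229.50 in aggregate.
Group total = 87 + 229.50 = 316.50.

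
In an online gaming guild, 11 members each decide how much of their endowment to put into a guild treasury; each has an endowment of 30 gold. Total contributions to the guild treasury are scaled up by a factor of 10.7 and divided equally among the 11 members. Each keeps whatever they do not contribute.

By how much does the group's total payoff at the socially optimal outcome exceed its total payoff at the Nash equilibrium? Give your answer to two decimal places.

3201.00 gold

Each contributed unit returns 10.7/11 = 0.9727 to its contributor — below 1 — so contributing 0 is dominant for every player. At the Nash equilibrium everyone keeps their 30, and the group total is 11 × 30 = 330.
Each contributed unit returns 10.700 to the group as a whole (0.9727 to each of 11 players), which exceeds 1, so the social optimum is full contribution: group total = 10.700 × 330 = 3531.00.
Efficiency loss = 3531.00 − 330 = 3201.00.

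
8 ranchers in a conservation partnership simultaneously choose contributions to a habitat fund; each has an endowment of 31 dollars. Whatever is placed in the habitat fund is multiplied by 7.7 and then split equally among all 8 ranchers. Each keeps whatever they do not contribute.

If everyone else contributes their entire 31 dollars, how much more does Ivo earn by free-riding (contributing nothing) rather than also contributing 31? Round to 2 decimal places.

Switching from a contribution of 31 to 0 lets Ivo keep an extra 31 dollars, but lowers the habitat fund by 31, which costs Ivo their own share of that drop: 7.7/8 × 31 = 29.84.
Net gain = 31 − 29.84 = 1.16. The private return per contributed unit (0.9625) is below 1, so free-riding is indeed the best response regardless of what the others do.

1.16 dollars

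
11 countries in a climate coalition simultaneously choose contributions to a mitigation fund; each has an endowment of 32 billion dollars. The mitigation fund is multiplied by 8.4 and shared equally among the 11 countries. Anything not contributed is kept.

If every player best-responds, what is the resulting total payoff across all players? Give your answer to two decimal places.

352.00 billion dollars

Each contributed unit returns 8.4/11 = 0.7636 to its contributor — below 1 — so contributing 0 is dominant for every player. At the Nash equilibrium everyone keeps their 32, and the group total is 11 × 32 = 352.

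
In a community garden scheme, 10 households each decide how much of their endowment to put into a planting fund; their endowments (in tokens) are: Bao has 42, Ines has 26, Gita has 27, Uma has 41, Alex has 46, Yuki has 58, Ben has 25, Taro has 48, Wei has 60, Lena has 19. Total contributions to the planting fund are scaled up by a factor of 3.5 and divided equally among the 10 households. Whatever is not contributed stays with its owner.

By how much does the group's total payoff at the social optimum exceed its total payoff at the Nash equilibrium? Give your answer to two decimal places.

The private return per contributed unit is 3.5/10 = 0.3500 < 1 for every player regardless of endowment, so the Nash equilibrium is zero contribution and the group total is Σ E_j = 42 + 26 + 27 + 41 + 46 + 58 + 25 + 48 + 60 + 19 = 392.
Each contributed unit returns 3.500 to the group, so the social optimum is full contribution by everyone: group total = 3.500 × 392 = 1372.00.
Efficiency loss = (3.500 − 1) × 392 = 980.00.

980.00 tokens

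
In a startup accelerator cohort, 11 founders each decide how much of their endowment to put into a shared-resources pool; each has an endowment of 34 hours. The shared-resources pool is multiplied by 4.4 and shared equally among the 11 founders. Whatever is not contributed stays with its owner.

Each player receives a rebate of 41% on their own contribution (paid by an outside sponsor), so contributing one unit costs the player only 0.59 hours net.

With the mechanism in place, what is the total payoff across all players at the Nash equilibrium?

374.00 hours

The effective private return is (4.4/11) / 0.59 = 0.6780, which is still under 1, so the mechanism doesn't change anyone's dominant strategy: zero contribution.
Everyone keeps their endowment and the group total is 11 × 34 = 374.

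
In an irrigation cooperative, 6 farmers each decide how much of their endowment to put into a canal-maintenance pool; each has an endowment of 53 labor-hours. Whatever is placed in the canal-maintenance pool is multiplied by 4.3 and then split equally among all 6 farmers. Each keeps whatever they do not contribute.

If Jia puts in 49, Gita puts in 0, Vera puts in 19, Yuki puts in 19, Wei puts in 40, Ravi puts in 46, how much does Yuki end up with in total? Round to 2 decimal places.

Total contributed: 49 + 0 + 19 + 19 + 40 + 46 = 173.
Each receives 4.3 × 173 / 6 = 123.98 from the canal-maintenance pool.
Yuki keeps 53 − 19 = 34, so Yuki's payoff is 34 + 123.98 = 157.98.

157.98 labor-hours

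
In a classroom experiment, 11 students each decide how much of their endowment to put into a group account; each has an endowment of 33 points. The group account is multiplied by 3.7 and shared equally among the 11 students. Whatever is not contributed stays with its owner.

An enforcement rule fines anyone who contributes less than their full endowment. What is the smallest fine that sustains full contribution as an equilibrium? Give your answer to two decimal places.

21.90 points

Given the others contribute fully, the best deviation is to contribute 0 (any partial contribution still incurs the fine and gives up units whose private return 0.3364 is below 1).
Deviating from 33 to 0 saves 33 points but forfeits the deviator's share of the drop in the group account: 3.7/11 × 33 = 11.10.
So the deviation gain is 33 − 11.10 = 21.90, and the fine must be at least 21.90 points to wipe it out.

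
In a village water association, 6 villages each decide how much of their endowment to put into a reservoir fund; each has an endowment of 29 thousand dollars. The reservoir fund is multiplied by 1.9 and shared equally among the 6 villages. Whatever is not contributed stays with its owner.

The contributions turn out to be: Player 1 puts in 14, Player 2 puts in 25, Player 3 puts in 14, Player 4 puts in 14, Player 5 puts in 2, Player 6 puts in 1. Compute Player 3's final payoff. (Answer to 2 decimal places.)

37.17 thousand dollars

Total contributed: 14 + 25 + 14 + 14 + 2 + 1 = 70.
Each receives 1.9 × 70 / 6 = 22.17 from the reservoir fund.
Player 3 keeps 29 − 14 = 15, so Player 3's payoff is 15 + 22.17 = 37.17.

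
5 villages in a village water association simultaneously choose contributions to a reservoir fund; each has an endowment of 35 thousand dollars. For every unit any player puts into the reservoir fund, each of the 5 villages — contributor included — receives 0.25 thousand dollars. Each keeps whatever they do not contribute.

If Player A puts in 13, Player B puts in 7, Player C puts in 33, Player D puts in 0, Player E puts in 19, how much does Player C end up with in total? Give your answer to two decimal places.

Total contributed: 13 + 7 + 33 + 0 + 19 = 72.
Each receives 0.25 × 72 = 18.00 from the reservoir fund.
Player C keeps 35 − 33 = 2, so Player C's payoff is 2 + 18.00 = 20.00.

20.00 thousand dollars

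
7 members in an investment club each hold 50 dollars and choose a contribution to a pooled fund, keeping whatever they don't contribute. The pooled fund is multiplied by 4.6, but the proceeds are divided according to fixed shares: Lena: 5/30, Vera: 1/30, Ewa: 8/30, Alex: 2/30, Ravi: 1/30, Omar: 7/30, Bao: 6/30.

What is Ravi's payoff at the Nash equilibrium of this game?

For player j, contributing a unit is worthwhile iff 4.6 × (j's share) ≥ 1, i.e. iff j's share is at least 0.2174.
Ewa and Omar are above the threshold, contributing 50 each; the remaining 5 contribute 0. Total contributed: 100.
Ravi keeps 50 and receives 4.6 × 100 × 1/30 = 15.33 from the pooled fund, for a payoff of 65.33.

65.33 dollars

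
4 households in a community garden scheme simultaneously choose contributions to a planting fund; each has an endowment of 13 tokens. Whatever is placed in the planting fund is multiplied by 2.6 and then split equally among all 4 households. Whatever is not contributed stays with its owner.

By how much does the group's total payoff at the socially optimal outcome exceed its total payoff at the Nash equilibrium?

Each contributed unit returns 2.6/4 = 0.6500 to its contributor — below 1 — so contributing 0 is dominant for every player. At the Nash equilibrium everyone keeps their 13, and the group total is 4 × 13 = 52.
Each contributed unit returns 2.600 to the group as a whole (0.6500 to each of 4 players), which exceeds 1, so the social optimum is full contribution: group total = 2.600 × 52 = 135.20.
Efficiency loss = 135.20 − 52 = 83.20.

83.20 tokens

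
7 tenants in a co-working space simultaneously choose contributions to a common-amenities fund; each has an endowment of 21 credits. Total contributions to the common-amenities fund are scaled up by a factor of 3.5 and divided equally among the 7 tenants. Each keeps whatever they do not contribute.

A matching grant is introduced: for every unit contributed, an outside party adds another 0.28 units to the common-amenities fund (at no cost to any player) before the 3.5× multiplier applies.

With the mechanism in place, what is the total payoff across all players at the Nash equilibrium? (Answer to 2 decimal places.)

147.00 credits

The effective private return is 3.5 × 1.28 / 7 = 0.6400, which is still under 1, so the mechanism doesn't change anyone's dominant strategy: zero contribution.
At the Nash equilibrium no one contributes; group total payoff = 7 × 21 = 147.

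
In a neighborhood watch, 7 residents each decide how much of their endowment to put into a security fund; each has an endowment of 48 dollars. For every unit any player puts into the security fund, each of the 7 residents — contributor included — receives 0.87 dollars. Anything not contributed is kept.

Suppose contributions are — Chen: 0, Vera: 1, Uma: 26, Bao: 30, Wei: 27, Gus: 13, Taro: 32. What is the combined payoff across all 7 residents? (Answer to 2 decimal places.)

Total contributed: 0 + 1 + 26 + 30 + 27 + 13 + 32 = 129; total kept: 7 × 48 − 129 = 207.
The security fund pays out 0.87 × 7 × 129 = 785.61 in aggregate.
Group total = 207 + 785.61 = 992.61.

992.61 dollars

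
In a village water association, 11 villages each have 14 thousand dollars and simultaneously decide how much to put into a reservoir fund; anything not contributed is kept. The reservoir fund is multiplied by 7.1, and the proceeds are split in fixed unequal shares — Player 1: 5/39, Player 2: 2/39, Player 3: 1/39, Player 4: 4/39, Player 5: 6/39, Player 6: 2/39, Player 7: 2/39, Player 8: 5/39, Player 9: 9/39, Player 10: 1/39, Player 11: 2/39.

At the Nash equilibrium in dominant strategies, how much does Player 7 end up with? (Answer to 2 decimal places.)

Each unit j contributes comes back to j as 7.1 × (j's share), so j prefers to contribute only if that share exceeds 1/7.1 = 0.1408; otherwise keeping the unit dominates.
The shares above 0.1408 belong to Player 5 and Player 9, contributing 14 each; the remaining 9 contribute 0. Total contributed: 28.
Player 7 keeps 14 and receives 7.1 × 28 × 2/39 = 10.19 from the reservoir fund, for a payoff of 24.19.

24.19 thousand dollars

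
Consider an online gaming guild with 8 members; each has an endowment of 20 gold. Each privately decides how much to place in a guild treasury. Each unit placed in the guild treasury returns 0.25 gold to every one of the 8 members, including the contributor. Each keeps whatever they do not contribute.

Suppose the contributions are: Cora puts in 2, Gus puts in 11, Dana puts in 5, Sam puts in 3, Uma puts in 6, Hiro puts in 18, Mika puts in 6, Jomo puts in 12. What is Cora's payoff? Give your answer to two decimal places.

33.75 gold

Total contributed: 2 + 11 + 5 + 3 + 6 + 18 + 6 + 12 = 63.
Each receives 0.25 × 63 = 15.75 from the guild treasury.
Cora keeps 20 − 2 = 18, so Cora's payoff is 18 + 15.75 = 33.75.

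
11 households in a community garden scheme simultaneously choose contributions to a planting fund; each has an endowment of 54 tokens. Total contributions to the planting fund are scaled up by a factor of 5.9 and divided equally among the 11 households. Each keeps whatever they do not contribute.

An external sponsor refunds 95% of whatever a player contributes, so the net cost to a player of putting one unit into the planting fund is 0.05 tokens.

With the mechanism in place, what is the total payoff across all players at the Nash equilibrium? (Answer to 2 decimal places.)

4068.90 tokens

Under the mechanism each unit contributed yields (5.9/11) / 0.05 = 10.7273 back to its contributor per unit of net cost, which exceeds 1, making full contribution the dominant choice for everyone.
So the Nash equilibrium is full contribution by all 11; the group earns 11 × (54 × 0.95 + 5.9 × 54) = 4068.90.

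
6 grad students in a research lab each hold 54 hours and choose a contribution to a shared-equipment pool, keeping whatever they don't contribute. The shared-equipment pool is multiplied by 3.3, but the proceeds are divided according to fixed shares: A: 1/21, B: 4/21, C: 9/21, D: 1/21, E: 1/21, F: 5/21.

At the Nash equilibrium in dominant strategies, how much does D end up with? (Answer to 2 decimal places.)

Player j's private return per contributed unit is 3.3 × (j's share). Contributing is weakly dominant for j when that share is at least 1/3.3 = 0.3030, and contributing 0 is dominant otherwise.
C alone (share 9/21) is above the threshold, contributing 54; the remaining 5 contribute 0. Total contributed: 54.
D keeps 54 and receives 3.3 × 54 × 1/21 = 8.49 from the shared-equipment pool, for a payoff of 62.49.

62.49 hours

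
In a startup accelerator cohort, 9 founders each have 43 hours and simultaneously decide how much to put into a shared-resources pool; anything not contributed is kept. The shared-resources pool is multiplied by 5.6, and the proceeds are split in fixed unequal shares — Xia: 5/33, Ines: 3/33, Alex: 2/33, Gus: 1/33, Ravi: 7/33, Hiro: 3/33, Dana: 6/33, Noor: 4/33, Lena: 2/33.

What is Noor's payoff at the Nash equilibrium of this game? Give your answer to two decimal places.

101.38 hours

For player j, contributing a unit is worthwhile iff 5.6 × (j's share) ≥ 1, i.e. iff j's share is at least 0.1786.
The shares above 0.1786 belong to Ravi and Dana, contributing 43 each; the remaining 7 contribute 0. Total contributed: 86.
Noor keeps 43 and receives 5.6 × 86 × 4/33 = 58.38 from the shared-resources pool, for a payoff of 101.38.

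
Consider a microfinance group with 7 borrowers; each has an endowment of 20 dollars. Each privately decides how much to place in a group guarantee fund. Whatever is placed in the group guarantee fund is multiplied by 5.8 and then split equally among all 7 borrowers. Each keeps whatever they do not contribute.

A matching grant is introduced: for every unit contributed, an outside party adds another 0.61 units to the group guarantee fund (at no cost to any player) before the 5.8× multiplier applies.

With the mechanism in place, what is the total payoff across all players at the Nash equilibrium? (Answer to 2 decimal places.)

1307.32 dollars

The effective private return per unit is now 5.8 × 1.61 / 7 = 1.3340 > 1, so every player's dominant strategy flips to full contribution.
So the Nash equilibrium is full contribution by all 7; the group earns 5.8 × 1.61 × 140 = 1307.32.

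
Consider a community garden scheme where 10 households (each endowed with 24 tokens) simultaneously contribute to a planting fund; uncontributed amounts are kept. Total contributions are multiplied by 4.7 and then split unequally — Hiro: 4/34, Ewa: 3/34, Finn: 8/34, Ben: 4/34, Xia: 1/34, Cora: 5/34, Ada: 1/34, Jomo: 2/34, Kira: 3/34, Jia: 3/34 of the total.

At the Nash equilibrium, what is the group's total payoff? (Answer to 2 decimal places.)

For player j, contributing a unit is worthwhile iff 4.7 × (j's share) ≥ 1, i.e. iff j's share is at least 0.2128.
The only share above 0.2128 is Finn's 8/34, contributing 24; the remaining 9 contribute 0. Total contributed: 24.
The planting fund pays out 4.7 × 24 = 112.80 in total (split across the unequal shares, but the aggregate is all that matters for the group sum).
The 9 free-riders keep 24 each, adding 216. Group total = 216 + 112.80 = 328.80.

328.80 tokens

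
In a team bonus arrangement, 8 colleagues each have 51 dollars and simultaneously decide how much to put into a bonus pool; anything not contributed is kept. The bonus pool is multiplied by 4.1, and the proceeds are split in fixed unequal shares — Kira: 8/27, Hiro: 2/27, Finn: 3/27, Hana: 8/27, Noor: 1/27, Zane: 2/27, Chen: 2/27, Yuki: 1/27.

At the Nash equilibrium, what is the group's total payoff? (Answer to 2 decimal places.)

Player j's private return per contributed unit is 4.1 × (j's share). Contributing is weakly dominant for j when that share is at least 1/4.1 = 0.2439, and contributing 0 is dominant otherwise.
The shares above 0.2439 belong to Kira and Hana, contributing 51 each; the remaining 6 contribute 0. Total contributed: 102.
The bonus pool pays out 4.1 × 102 = 418.20 in total (split across the unequal shares, but the aggregate is all that matters for the group sum).
The 6 free-riders keep 51 each, adding 306. Group total = 306 + 418.20 = 724.20.

724.20 dollars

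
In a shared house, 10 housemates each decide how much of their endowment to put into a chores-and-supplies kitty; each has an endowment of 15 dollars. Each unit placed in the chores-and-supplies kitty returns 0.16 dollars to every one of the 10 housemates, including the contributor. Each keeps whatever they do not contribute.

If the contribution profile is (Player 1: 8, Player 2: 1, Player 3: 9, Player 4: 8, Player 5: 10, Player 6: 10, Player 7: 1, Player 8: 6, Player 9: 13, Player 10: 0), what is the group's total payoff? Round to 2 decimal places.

Total contributed: 8 + 1 + 9 + 8 + 10 + 10 + 1 + 6 + 13 + 0 = 66; total kept: 10 × 15 − 66 = 84.
The chores-and-supplies kitty pays out 0.16 × 10 × 66 = 105.60 in aggregate.
Group total = 84 + 105.60 = 189.60.

189.60 dollars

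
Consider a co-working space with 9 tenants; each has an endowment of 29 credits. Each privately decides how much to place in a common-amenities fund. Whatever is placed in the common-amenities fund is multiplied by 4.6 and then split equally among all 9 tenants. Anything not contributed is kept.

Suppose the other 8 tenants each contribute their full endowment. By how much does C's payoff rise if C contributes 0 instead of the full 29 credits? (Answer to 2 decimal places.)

14.18 credits

Switching from a contribution of 29 to 0 lets C keep an extra 29 credits, but lowers the common-amenities fund by 29, which costs C their own share of that drop: 4.6/9 × 29 = 14.82.
Net gain = 29 − 14.82 = 14.18. The private return per contributed unit (0.5111) is below 1, so free-riding is indeed the best response regardless of what the others do.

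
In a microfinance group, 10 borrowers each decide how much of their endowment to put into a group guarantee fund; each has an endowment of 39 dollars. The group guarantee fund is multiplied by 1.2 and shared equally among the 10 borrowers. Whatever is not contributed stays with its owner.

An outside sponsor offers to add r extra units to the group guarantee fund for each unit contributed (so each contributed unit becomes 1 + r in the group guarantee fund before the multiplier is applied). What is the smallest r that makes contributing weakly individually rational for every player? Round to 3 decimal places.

7.333

With matching at rate r, one contributed unit becomes (1 + r) in the group guarantee fund and returns 1.2 × (1 + r) / 10 to the contributor.
Setting this equal to 1: 1 + r = 10/1.2 = 8.3333.
So the minimum matching rate is r = 8.3333 − 1 = 7.333.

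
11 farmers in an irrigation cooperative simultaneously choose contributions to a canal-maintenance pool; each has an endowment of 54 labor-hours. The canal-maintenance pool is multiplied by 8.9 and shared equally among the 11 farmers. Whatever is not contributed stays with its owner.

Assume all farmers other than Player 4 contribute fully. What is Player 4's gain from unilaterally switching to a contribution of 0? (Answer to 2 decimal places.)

10.31 labor-hours

Switching from a contribution of 54 to 0 lets Player 4 keep an extra 54 labor-hours, but lowers the canal-maintenance pool by 54, which costs Player 4 their own share of that drop: 8.9/11 × 54 = 43.69.
Net gain = 54 − 43.69 = 10.31. The private return per contributed unit (0.8091) is below 1, so free-riding is indeed the best response regardless of what the others do.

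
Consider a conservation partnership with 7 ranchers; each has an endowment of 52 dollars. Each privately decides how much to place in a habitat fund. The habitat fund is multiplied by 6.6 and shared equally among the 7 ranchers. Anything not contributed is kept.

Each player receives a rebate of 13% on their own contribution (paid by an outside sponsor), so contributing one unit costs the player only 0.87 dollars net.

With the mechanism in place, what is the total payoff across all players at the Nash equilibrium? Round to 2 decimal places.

Under the mechanism each unit contributed yields (6.6/7) / 0.87 = 1.0837 back to its contributor per unit of net cost, which exceeds 1, making full contribution the dominant choice for everyone.
So the Nash equilibrium is full contribution by all 7; the group earns 7 × (52 × 0.13 + 6.6 × 52) = 2449.72.

2449.72 dollars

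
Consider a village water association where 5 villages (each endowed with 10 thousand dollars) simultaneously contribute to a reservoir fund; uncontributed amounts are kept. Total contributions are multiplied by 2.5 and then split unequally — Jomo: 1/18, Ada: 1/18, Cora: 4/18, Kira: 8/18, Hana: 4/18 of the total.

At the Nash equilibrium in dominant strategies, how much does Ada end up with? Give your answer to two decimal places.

A player with share s gets back 2.5·s per unit contributed, so full contribution is dominant for anyone with s > 1/2.5 = 0.4000 and zero contribution is dominant for anyone below.
Only Kira (8/18) clears that bar, contributing 10; the remaining 4 contribute 0. Total contributed: 10.
Ada keeps 10 and receives 2.5 × 10 × 1/18 = 1.39 from the reservoir fund, for a payoff of 11.39.

11.39 thousand dollars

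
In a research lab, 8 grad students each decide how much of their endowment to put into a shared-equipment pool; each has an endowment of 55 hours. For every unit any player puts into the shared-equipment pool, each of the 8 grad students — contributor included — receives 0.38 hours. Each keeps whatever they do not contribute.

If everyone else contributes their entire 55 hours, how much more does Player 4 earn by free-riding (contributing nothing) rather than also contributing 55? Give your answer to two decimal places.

Switching from a contribution of 55 to 0 lets Player 4 keep an extra 55 hours, but lowers the shared-equipment pool by 55, which costs Player 4 their own share of that drop: 0.38 × 55 = 20.90.
Net gain = 55 − 20.90 = 34.10. The private return per contributed unit (0.38) is below 1, so free-riding is indeed the best response regardless of what the others do.

34.10 hours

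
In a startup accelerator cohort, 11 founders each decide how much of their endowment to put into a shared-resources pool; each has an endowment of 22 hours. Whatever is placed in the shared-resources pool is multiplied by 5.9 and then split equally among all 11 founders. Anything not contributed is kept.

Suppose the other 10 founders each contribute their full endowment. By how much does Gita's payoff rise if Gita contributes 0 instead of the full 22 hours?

10.20 hours

Switching from a contribution of 22 to 0 lets Gita keep an extra 22 hours, but lowers the shared-resources pool by 22, which costs Gita their own share of that drop: 5.9/11 × 22 = 11.80.
Net gain = 22 − 11.80 = 10.20. The private return per contributed unit (0.5364) is below 1, so free-riding is indeed the best response regardless of what the others do.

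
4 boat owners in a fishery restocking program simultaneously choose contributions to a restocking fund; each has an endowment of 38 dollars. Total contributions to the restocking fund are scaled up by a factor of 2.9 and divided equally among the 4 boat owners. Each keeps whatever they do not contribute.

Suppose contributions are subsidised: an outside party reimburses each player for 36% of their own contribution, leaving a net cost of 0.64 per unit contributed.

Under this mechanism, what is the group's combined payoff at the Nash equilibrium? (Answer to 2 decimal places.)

The effective private return per unit is now (2.9/4) / 0.64 = 1.1328 > 1, so every player's dominant strategy flips to full contribution.
So the Nash equilibrium is full contribution by all 4; the group earns 4 × (38 × 0.36 + 2.9 × 38) = 495.52.

495.52 dollars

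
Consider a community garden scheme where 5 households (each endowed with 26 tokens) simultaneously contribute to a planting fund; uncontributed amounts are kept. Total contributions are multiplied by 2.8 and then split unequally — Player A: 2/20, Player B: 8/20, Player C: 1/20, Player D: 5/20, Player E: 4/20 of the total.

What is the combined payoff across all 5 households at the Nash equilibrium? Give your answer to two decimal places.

176.80 tokens

A player with share s gets back 2.8·s per unit contributed, so full contribution is dominant for anyone with s > 1/2.8 = 0.3571 and zero contribution is dominant for anyone below.
Only Player B (8/20) clears that bar, contributing 26; the remaining 4 contribute 0. Total contributed: 26.
The planting fund pays out 2.8 × 26 = 72.80 in total (split across the unequal shares, but the aggregate is all that matters for the group sum).
The 4 free-riders keep 26 each, adding 104. Group total = 104 + 72.80 = 176.80.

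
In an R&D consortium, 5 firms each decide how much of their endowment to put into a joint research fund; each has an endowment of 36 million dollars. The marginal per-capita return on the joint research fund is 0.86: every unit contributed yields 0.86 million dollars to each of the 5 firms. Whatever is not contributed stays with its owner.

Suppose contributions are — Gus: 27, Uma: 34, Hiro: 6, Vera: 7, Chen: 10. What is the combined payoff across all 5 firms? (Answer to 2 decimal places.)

457.20 million dollars

Total contributed: 27 + 34 + 6 + 7 + 10 = 84; total kept: 5 × 36 − 84 = 96.
The joint research fund pays out 0.86 × 5 × 84 = 361.20 in aggregate.
Group total = 96 + 361.20 = 457.20.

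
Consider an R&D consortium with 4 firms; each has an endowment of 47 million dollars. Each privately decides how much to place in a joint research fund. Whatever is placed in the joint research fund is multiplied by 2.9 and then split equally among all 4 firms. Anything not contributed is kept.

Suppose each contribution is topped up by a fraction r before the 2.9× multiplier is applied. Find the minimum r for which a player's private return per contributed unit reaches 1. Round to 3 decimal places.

With matching at rate r, one contributed unit becomes (1 + r) in the joint research fund and returns 2.9 × (1 + r) / 4 to the contributor.
Setting this equal to 1: 1 + r = 4/2.9 = 1.3793.
So the minimum matching rate is r = 1.3793 − 1 = 0.379.

0.379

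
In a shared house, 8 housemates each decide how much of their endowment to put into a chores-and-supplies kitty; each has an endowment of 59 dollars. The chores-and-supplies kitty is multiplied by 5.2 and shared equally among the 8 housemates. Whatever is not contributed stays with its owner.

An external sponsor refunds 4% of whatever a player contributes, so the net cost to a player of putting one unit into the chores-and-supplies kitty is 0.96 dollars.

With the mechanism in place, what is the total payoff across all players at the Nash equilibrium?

With the mechanism, a contributed unit returns (5.2/8) / 0.96 = 0.6771 per unit of net cost — still below 1 — so contributing 0 remains dominant for every player.
At the Nash equilibrium no one contributes; group total payoff = 8 × 59 = 472.

472.00 dollars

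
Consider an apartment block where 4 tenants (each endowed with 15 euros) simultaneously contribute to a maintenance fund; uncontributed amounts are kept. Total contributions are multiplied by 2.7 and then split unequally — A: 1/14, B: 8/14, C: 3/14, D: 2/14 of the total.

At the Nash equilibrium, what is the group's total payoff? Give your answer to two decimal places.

A player with share s gets back 2.7·s per unit contributed, so full contribution is dominant for anyone with s > 1/2.7 = 0.3704 and zero contribution is dominant for anyone below.
The only share above 0.3704 is B's 8/14, contributing 15; the remaining 3 contribute 0. Total contributed: 15.
The maintenance fund pays out 2.7 × 15 = 40.50 in total (split across the unequal shares, but the aggregate is all that matters for the group sum).
The 3 free-riders keep 15 each, adding 45. Group total = 45 + 40.50 = 85.50.

85.50 euros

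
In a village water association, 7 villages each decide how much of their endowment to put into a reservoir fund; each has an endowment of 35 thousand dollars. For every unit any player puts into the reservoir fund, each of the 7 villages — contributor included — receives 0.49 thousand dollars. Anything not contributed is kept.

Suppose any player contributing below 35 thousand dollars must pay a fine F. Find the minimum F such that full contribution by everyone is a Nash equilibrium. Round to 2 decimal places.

Given the others contribute fully, the best deviation is to contribute 0 (any partial contribution still incurs the fine and gives up units whose private return 0.49 is below 1).
Deviating from 35 to 0 saves 35 thousand dollars but forfeits the deviator's share of the drop in the reservoir fund: 0.49 × 35 = 17.15.
So the deviation gain is 35 − 17.15 = 17.85, and the fine must be at least 17.85 thousand dollars to wipe it out.

17.85 thousand dollars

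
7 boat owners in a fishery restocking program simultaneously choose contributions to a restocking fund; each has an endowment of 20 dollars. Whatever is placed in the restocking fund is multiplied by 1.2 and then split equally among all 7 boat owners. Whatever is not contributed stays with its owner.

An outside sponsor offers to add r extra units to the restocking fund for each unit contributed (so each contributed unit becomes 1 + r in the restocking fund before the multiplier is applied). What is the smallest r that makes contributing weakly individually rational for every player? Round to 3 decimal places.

With matching at rate r, one contributed unit becomes (1 + r) in the restocking fund and returns 1.2 × (1 + r) / 7 to the contributor.
Setting this equal to 1: 1 + r = 7/1.2 = 5.8333.
So the minimum matching rate is r = 5.8333 − 1 = 4.833.

4.833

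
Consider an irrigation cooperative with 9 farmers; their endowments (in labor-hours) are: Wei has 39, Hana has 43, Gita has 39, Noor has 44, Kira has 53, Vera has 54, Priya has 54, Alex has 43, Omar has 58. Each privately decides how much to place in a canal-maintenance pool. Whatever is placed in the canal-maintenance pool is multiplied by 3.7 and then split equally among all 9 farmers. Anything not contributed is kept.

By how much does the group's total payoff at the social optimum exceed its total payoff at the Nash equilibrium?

1152.90 labor-hours

The private return per contributed unit is 3.7/9 = 0.4111 < 1 for every player regardless of endowment, so the Nash equilibrium is zero contribution and the group total is Σ E_j = 39 + 43 + 39 + 44 + 53 + 54 + 54 + 43 + 58 = 427.
Each contributed unit returns 3.700 to the group, so the social optimum is full contribution by everyone: group total = 3.700 × 427 = 1579.90.
Efficiency loss = (3.700 − 1) × 427 = 1152.90.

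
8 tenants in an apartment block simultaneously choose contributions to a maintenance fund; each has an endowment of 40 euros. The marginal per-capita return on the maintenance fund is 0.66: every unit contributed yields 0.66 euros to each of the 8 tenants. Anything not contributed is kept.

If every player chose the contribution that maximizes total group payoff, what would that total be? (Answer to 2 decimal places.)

1689.60 euros

Each contributed unit returns 5.280 to the group as a whole (0.66 to each of 8 players), which exceeds 1, so the social optimum is full contribution: group total = 5.280 × 320 = 1689.60.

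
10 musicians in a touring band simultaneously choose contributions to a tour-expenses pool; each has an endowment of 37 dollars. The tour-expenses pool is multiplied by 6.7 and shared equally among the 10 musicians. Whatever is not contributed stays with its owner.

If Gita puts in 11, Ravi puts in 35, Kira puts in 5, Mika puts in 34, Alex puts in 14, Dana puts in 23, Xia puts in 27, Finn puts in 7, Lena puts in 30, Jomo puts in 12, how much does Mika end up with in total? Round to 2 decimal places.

135.66 dollars

Total contributed: 11 + 35 + 5 + 34 + 14 + 23 + 27 + 7 + 30 + 12 = 198.
Each receives 6.7 × 198 / 10 = 132.66 from the tour-expenses pool.
Mika keeps 37 − 34 = 3, so Mika's payoff is 3 + 132.66 = 135.66.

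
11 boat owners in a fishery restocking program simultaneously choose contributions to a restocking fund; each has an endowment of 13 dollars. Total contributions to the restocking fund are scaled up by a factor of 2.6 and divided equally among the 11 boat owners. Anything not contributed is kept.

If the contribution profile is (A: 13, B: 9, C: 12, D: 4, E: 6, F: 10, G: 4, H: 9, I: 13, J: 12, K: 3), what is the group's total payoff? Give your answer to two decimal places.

295.00 dollars

Total contributed: 13 + 9 + 12 + 4 + 6 + 10 + 4 + 9 + 13 + 12 + 3 = 95; total kept: 11 × 13 − 95 = 48.
The restocking fund pays out 2.6 × 95 = 247.00 in aggregate.
Group total = 48 + 247.00 = 295.00.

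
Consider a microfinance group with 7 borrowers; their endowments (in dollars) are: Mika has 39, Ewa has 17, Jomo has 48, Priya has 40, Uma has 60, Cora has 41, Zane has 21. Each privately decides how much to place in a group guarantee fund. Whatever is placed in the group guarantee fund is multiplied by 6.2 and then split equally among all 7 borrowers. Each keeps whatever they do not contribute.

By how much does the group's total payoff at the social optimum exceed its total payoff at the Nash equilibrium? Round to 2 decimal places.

1383.20 dollars

The private return per contributed unit is 6.2/7 = 0.8857 < 1 for every player regardless of endowment, so the Nash equilibrium is zero contribution and the group total is Σ E_j = 39 + 17 + 48 + 40 + 60 + 41 + 21 = 266.
Each contributed unit returns 6.200 to the group, so the social optimum is full contribution by everyone: group total = 6.200 × 266 = 1649.20.
Efficiency loss = (6.200 − 1) × 266 = 1383.20.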